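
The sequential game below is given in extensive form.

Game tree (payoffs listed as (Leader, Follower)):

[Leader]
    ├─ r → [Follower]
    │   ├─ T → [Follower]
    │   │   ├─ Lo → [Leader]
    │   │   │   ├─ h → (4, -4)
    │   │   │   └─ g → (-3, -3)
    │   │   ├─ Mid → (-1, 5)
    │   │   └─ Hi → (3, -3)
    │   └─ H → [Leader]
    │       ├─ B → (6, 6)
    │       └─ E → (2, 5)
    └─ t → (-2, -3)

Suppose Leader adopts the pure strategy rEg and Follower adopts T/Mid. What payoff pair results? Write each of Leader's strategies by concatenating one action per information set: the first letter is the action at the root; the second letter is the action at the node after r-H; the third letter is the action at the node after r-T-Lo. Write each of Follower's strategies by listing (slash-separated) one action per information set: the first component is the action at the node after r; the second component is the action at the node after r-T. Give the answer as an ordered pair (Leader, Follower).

Trace the play path from the root:
  Leader plays r
  Follower plays T at [r]
  Follower plays Mid at [r-T]
→ terminal payoff (-1, 5).
(Leader's choice at the node after r-H is never reached on this path, so it doesn't affect the outcome.)

(-1, 5)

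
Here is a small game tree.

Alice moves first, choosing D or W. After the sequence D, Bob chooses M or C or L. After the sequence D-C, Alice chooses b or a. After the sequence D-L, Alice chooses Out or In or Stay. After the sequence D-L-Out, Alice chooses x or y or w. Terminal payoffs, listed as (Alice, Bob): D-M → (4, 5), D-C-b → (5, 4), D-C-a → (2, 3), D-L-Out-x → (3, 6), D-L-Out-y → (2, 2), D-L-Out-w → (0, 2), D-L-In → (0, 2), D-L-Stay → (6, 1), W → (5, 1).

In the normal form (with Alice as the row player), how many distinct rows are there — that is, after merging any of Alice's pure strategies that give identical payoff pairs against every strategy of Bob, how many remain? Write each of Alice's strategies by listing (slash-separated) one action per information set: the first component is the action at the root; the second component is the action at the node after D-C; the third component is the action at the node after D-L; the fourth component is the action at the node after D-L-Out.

Alice has 36 pure strategies: D/b/Out/x, D/b/Out/y, D/b/Out/w, D/b/In/x, D/b/In/y, D/b/In/w, D/b/Stay/x, D/b/Stay/y, D/b/Stay/w, D/a/Out/x, D/a/Out/y, D/a/Out/w, D/a/In/x, D/a/In/y, D/a/In/w, D/a/Stay/x, D/a/Stay/y, D/a/Stay/w, W/b/Out/x, W/b/Out/y, W/b/Out/w, W/b/In/x, W/b/In/y, W/b/In/w, W/b/Stay/x, W/b/Stay/y, W/b/Stay/w, W/a/Out/x, W/a/Out/y, W/a/Out/w, W/a/In/x, W/a/In/y, W/a/In/w, W/a/Stay/x, W/a/Stay/y, W/a/Stay/w. Columns: M, C, L.
{D/b/Out/x} → row (4,5) (5,4) (3,6)
{D/b/Out/y} → row (4,5) (5,4) (2,2)
{D/b/Out/w, D/b/In/x, D/b/In/y, D/b/In/w} → row (4,5) (5,4) (0,2)
{D/b/Stay/x, D/b/Stay/y, D/b/Stay/w} → row (4,5) (5,4) (6,1)
{D/a/Out/x} → row (4,5) (2,3) (3,6)
{D/a/Out/y} → row (4,5) (2,3) (2,2)
{D/a/Out/w, D/a/In/x, D/a/In/y, D/a/In/w} → row (4,5) (2,3) (0,2)
{D/a/Stay/x, D/a/Stay/y, D/a/Stay/w} → row (4,5) (2,3) (6,1)
{W/b/Out/x, W/b/Out/y, W/b/Out/w, W/b/In/x, W/b/In/y, W/b/In/w, W/b/Stay/x, W/b/Stay/y, W/b/Stay/w, W/a/Out/x, W/a/Out/y, W/a/Out/w, W/a/In/x, W/a/In/y, W/a/In/w, W/a/Stay/x, W/a/Stay/y, W/a/Stay/w} → row (5,1) (5,1) (5,1)
That's 9 distinct rows out of 36 strategies.

9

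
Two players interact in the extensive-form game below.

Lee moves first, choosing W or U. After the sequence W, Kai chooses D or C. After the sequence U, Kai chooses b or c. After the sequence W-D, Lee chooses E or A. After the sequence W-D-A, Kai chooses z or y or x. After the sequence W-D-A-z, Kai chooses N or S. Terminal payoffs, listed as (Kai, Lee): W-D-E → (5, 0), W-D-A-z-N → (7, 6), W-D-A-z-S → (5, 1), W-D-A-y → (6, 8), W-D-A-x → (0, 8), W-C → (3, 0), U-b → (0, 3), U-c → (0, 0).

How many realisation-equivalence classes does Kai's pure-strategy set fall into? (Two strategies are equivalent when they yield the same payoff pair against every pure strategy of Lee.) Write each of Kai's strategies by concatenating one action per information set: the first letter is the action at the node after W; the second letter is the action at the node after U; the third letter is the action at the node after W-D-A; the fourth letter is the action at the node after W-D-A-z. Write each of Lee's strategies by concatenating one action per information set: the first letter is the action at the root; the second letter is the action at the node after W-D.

10

Kai has 24 pure strategies: DbzN, DbzS, DbyN, DbyS, DbxN, DbxS, DczN, DczS, DcyN, DcyS, DcxN, DcxS, CbzN, CbzS, CbyN, CbyS, CbxN, CbxS, CczN, CczS, CcyN, CcyS, CcxN, CcxS. Columns: WE, WA, UE, UA.
{DbzN} → row (5,0) (7,6) (0,3) (0,3)
{DbzS} → row (5,0) (5,1) (0,3) (0,3)
{DbyN, DbyS} → row (5,0) (6,8) (0,3) (0,3)
{DbxN, DbxS} → row (5,0) (0,8) (0,3) (0,3)
{DczN} → row (5,0) (7,6) (0,0) (0,0)
{DczS} → row (5,0) (5,1) (0,0) (0,0)
{DcyN, DcyS} → row (5,0) (6,8) (0,0) (0,0)
{DcxN, DcxS} → row (5,0) (0,8) (0,0) (0,0)
{CbzN, CbzS, CbyN, CbyS, CbxN, CbxS} → row (3,0) (3,0) (0,3) (0,3)
{CczN, CczS, CcyN, CcyS, CcxN, CcxS} → row (3,0) (3,0) (0,0) (0,0)
That's 10 distinct rows out of 24 strategies.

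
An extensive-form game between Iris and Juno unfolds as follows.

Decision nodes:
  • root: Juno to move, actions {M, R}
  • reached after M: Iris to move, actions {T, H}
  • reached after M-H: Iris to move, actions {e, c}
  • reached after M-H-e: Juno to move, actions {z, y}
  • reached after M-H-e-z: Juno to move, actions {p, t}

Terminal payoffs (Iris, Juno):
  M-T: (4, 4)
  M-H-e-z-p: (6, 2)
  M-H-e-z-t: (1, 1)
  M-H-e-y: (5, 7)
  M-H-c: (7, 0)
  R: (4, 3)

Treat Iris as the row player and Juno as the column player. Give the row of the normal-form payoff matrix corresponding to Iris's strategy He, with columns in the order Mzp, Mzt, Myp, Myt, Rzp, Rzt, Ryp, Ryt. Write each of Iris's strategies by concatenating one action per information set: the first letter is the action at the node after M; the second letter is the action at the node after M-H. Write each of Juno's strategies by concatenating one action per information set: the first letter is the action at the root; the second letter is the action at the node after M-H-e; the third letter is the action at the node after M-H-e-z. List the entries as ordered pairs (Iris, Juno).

vs Mzp: Juno plays M → Iris plays H at [M] → Iris plays e at [M-H] → Juno plays z at [M-H-e] → Juno plays p at [M-H-e-z] → (6, 2)
vs Mzt: Juno plays M → Iris plays H at [M] → Iris plays e at [M-H] → Juno plays z at [M-H-e] → Juno plays t at [M-H-e-z] → (1, 1)
vs Myp: Juno plays M → Iris plays H at [M] → Iris plays e at [M-H] → Juno plays y at [M-H-e] → (5, 7)
vs Myt: Juno plays M → Iris plays H at [M] → Iris plays e at [M-H] → Juno plays y at [M-H-e] → (5, 7)
vs Rzp: Juno plays R → (4, 3)
vs Rzt: Juno plays R → (4, 3)
vs Ryp: Juno plays R → (4, 3)
vs Ryt: Juno plays R → (4, 3)

(6,2) (1,1) (5,7) (5,7) (4,3) (4,3) (4,3) (4,3)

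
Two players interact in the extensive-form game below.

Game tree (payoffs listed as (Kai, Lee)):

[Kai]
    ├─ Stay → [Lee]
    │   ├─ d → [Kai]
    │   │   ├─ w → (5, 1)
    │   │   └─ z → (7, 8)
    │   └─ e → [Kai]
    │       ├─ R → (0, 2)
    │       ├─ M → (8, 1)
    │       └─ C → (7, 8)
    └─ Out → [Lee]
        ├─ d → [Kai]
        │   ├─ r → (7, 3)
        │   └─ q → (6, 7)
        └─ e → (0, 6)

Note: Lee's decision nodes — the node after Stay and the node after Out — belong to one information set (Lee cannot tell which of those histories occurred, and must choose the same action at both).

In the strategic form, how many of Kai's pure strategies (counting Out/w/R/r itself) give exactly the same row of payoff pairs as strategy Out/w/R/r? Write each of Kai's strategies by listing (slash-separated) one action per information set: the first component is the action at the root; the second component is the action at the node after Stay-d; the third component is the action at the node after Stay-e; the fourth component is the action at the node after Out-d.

6

Row for Out/w/R/r (columns d, e): (7,3) (0,6).
Under Out/w/R/r, Kai's choice at the node after Stay-d and at the node after Stay-e can never be reached regardless of what Lee does, so varying those choices leaves every outcome unchanged.
Holding the reachable choices fixed and varying the unreachable ones freely already gives 2 × 3 = 6 equivalent strategies.
No other strategy reproduces this row, so those 6 are the full class: Out/w/R/r, Out/w/M/r, Out/w/C/r, Out/z/R/r, Out/z/M/r, Out/z/C/r.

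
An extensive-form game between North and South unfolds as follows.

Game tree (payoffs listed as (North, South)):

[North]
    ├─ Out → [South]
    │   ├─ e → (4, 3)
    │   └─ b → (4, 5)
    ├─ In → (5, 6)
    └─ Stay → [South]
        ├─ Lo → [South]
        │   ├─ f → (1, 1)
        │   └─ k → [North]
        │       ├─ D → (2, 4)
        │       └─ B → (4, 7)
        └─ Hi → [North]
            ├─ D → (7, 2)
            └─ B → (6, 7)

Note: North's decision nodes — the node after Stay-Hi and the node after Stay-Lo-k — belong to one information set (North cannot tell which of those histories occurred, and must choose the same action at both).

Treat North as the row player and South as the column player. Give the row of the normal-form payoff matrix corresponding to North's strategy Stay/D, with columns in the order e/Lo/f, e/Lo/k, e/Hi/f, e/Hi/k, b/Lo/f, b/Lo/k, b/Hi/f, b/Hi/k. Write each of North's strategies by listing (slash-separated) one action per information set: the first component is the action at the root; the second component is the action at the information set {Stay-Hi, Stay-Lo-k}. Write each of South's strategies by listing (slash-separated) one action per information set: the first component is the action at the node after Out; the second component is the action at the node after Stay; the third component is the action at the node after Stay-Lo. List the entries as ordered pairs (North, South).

vs e/Lo/f: North plays Stay → South plays Lo at [Stay] → South plays f at [Stay-Lo] → (1, 1)
vs e/Lo/k: North plays Stay → South plays Lo at [Stay] → South plays k at [Stay-Lo] → North plays D at [Stay-Lo-k] → (2, 4)
vs e/Hi/f: North plays Stay → South plays Hi at [Stay] → North plays D at [Stay-Hi] → (7, 2)
vs e/Hi/k: North plays Stay → South plays Hi at [Stay] → North plays D at [Stay-Hi] → (7, 2)
vs b/Lo/f: North plays Stay → South plays Lo at [Stay] → South plays f at [Stay-Lo] → (1, 1)
vs b/Lo/k: North plays Stay → South plays Lo at [Stay] → South plays k at [Stay-Lo] → North plays D at [Stay-Lo-k] → (2, 4)
vs b/Hi/f: North plays Stay → South plays Hi at [Stay] → North plays D at [Stay-Hi] → (7, 2)
vs b/Hi/k: North plays Stay → South plays Hi at [Stay] → North plays D at [Stay-Hi] → (7, 2)

(1,1) (2,4) (7,2) (7,2) (1,1) (2,4) (7,2) (7,2)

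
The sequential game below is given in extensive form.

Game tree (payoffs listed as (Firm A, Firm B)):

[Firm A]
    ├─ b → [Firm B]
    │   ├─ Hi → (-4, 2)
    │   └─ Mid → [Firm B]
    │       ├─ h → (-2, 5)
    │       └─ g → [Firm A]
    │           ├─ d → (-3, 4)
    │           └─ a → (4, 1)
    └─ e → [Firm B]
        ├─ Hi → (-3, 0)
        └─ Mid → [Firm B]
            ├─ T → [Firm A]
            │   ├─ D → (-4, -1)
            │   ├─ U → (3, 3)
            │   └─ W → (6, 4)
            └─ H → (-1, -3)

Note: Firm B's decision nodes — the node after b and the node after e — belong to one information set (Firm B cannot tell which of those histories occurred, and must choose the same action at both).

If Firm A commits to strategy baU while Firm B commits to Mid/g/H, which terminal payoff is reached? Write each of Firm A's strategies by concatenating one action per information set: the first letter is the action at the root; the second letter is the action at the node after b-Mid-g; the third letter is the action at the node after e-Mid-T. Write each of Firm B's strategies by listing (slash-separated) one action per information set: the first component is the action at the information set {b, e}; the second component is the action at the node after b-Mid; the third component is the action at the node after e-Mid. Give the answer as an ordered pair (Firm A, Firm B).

(4, 1)

Trace the play path from the root:
  Firm A plays b
  Firm B plays Mid at [b]
  Firm B plays g at [b-Mid]
  Firm A plays a at [b-Mid-g]
→ terminal payoff (4, 1).
(Firm A's choice at the node after e-Mid-T is never reached on this path, so it doesn't affect the outcome.)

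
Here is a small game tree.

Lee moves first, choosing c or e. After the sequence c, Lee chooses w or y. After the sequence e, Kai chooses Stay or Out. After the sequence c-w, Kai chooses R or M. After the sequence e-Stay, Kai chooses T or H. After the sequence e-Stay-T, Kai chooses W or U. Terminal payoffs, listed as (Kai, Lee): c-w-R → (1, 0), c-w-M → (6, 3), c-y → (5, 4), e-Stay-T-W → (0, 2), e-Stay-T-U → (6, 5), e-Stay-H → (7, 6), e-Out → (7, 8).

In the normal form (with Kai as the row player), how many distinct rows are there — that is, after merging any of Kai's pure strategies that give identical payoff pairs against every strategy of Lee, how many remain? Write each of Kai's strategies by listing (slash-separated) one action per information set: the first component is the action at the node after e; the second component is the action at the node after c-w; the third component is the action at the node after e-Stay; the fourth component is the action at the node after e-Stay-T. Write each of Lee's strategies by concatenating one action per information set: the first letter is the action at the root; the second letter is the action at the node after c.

Kai has 16 pure strategies: Stay/R/T/W, Stay/R/T/U, Stay/R/H/W, Stay/R/H/U, Stay/M/T/W, Stay/M/T/U, Stay/M/H/W, Stay/M/H/U, Out/R/T/W, Out/R/T/U, Out/R/H/W, Out/R/H/U, Out/M/T/W, Out/M/T/U, Out/M/H/W, Out/M/H/U. Columns: cw, cy, ew, ey.
{Stay/R/T/W} → row (1,0) (5,4) (0,2) (0,2)
{Stay/R/T/U} → row (1,0) (5,4) (6,5) (6,5)
{Stay/R/H/W, Stay/R/H/U} → row (1,0) (5,4) (7,6) (7,6)
{Stay/M/T/W} → row (6,3) (5,4) (0,2) (0,2)
{Stay/M/T/U} → row (6,3) (5,4) (6,5) (6,5)
{Stay/M/H/W, Stay/M/H/U} → row (6,3) (5,4) (7,6) (7,6)
{Out/R/T/W, Out/R/T/U, Out/R/H/W, Out/R/H/U} → row (1,0) (5,4) (7,8) (7,8)
{Out/M/T/W, Out/M/T/U, Out/M/H/W, Out/M/H/U} → row (6,3) (5,4) (7,8) (7,8)
That's 8 distinct rows out of 16 strategies.

8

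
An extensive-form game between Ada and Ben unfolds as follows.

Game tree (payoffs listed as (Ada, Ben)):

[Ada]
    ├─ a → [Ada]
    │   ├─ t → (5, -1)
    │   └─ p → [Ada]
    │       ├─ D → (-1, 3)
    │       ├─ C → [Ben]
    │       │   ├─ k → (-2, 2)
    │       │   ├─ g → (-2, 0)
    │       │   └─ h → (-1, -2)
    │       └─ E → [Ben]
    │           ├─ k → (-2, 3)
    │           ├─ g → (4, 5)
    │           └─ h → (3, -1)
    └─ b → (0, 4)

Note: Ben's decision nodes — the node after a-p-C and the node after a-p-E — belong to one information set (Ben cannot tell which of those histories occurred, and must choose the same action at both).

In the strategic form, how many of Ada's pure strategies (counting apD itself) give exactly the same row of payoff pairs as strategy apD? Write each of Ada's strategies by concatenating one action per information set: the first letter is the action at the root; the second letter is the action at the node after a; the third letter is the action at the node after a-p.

1

Row for apD (columns k, g, h): (-1,3) (-1,3) (-1,3).
Every one of Ada's information sets is on the play path for some reply by Ben when Ada follows apD.
Changing the action at any of them therefore changes at least one column, so only apD itself gives this row.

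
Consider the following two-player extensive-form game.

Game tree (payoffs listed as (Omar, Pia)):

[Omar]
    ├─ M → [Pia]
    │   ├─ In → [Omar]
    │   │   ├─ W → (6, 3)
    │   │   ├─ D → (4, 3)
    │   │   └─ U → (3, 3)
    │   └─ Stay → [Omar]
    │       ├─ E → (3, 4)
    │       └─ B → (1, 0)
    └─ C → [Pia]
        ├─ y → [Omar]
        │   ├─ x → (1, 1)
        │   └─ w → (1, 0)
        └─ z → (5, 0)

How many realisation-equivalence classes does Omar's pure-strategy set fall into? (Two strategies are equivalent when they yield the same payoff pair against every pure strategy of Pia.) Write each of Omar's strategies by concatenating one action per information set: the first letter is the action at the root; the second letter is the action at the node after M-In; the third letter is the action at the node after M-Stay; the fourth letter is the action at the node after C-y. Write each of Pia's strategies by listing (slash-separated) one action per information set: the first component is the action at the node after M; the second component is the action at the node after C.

Omar has 24 pure strategies: MWEx, MWEw, MWBx, MWBw, MDEx, MDEw, MDBx, MDBw, MUEx, MUEw, MUBx, MUBw, CWEx, CWEw, CWBx, CWBw, CDEx, CDEw, CDBx, CDBw, CUEx, CUEw, CUBx, CUBw. Columns: In/y, In/z, Stay/y, Stay/z.
{MWEx, MWEw} → row (6,3) (6,3) (3,4) (3,4)
{MWBx, MWBw} → row (6,3) (6,3) (1,0) (1,0)
{MDEx, MDEw} → row (4,3) (4,3) (3,4) (3,4)
{MDBx, MDBw} → row (4,3) (4,3) (1,0) (1,0)
{MUEx, MUEw} → row (3,3) (3,3) (3,4) (3,4)
{MUBx, MUBw} → row (3,3) (3,3) (1,0) (1,0)
{CWEx, CWBx, CDEx, CDBx, CUEx, CUBx} → row (1,1) (5,0) (1,1) (5,0)
{CWEw, CWBw, CDEw, CDBw, CUEw, CUBw} → row (1,0) (5,0) (1,0) (5,0)
That's 8 distinct rows out of 24 strategies.

8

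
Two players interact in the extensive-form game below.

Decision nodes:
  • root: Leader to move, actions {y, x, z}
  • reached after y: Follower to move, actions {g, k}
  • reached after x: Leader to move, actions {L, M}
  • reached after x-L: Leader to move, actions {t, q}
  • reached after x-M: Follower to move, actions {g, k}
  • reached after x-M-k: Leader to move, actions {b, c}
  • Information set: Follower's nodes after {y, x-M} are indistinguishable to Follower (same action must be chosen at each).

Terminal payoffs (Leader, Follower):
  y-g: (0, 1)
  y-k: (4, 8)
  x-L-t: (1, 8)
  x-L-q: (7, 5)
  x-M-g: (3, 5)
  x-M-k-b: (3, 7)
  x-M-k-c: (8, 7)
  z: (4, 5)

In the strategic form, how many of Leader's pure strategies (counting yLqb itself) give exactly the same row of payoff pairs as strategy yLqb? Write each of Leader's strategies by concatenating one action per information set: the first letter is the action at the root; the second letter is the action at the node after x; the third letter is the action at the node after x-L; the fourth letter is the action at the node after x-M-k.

Row for yLqb (columns g, k): (0,1) (4,8).
Under yLqb, Leader's choice at the node after x and at the node after x-L and at the node after x-M-k can never be reached regardless of what Follower does, so varying those choices leaves every outcome unchanged.
Holding the reachable choices fixed and varying the unreachable ones freely already gives 2 × 2 × 2 = 8 equivalent strategies.
No other strategy reproduces this row, so those 8 are the full class: yLtb, yLtc, yLqb, yLqc, yMtb, yMtc, yMqb, yMqc.

8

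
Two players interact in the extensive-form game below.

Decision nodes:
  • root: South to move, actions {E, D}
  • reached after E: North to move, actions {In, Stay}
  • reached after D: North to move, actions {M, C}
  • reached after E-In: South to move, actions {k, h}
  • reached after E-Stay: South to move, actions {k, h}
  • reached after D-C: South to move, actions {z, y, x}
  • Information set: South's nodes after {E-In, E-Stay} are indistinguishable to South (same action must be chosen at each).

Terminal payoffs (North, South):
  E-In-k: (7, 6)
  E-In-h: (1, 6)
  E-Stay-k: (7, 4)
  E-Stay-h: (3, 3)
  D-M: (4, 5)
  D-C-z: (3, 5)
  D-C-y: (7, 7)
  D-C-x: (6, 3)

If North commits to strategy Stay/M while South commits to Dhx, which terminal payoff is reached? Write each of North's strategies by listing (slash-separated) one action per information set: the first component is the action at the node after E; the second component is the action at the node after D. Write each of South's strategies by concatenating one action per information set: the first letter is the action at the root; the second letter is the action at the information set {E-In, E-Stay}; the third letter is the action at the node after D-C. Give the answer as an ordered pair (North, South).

Trace the play path from the root:
  South plays D
  North plays M at [D]
→ terminal payoff (4, 5).
(North's choice at the node after E is never reached on this path, so it doesn't affect the outcome.)

(4, 5)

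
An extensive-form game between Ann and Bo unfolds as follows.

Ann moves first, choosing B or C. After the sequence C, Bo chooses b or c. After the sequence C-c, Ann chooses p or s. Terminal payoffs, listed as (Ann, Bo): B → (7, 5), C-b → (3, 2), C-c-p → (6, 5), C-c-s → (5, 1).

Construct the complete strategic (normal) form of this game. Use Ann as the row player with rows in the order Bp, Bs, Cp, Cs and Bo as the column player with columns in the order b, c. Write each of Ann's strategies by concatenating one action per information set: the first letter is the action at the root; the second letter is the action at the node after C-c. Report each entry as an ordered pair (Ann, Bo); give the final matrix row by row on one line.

Bp: (7,5) (7,5) | Bs: (7,5) (7,5) | Cp: (3,2) (6,5) | Cs: (3,2) (5,1)

Row Bp: b→(7,5), c→(7,5)
Row Bs: b→(7,5), c→(7,5)
Row Cp: b→(3,2), c→(6,5)
Row Cs: b→(3,2), c→(5,1)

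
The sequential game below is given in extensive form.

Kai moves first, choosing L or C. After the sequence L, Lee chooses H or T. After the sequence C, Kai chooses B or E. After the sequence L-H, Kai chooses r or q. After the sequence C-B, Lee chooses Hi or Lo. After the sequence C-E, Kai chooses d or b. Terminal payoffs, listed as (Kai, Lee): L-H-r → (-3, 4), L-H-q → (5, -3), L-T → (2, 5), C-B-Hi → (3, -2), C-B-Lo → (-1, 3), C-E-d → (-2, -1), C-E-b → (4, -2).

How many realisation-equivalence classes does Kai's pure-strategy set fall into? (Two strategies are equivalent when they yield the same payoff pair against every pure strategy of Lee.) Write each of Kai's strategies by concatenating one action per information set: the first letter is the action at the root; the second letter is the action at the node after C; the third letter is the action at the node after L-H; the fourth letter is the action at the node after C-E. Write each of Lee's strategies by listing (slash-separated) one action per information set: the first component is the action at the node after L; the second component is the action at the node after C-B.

5

Kai has 16 pure strategies: LBrd, LBrb, LBqd, LBqb, LErd, LErb, LEqd, LEqb, CBrd, CBrb, CBqd, CBqb, CErd, CErb, CEqd, CEqb. Columns: H/Hi, H/Lo, T/Hi, T/Lo.
{LBrd, LBrb, LErd, LErb} → row (-3,4) (-3,4) (2,5) (2,5)
{LBqd, LBqb, LEqd, LEqb} → row (5,-3) (5,-3) (2,5) (2,5)
{CBrd, CBrb, CBqd, CBqb} → row (3,-2) (-1,3) (3,-2) (-1,3)
{CErd, CEqd} → row (-2,-1) (-2,-1) (-2,-1) (-2,-1)
{CErb, CEqb} → row (4,-2) (4,-2) (4,-2) (4,-2)
That's 5 distinct rows out of 16 strategies.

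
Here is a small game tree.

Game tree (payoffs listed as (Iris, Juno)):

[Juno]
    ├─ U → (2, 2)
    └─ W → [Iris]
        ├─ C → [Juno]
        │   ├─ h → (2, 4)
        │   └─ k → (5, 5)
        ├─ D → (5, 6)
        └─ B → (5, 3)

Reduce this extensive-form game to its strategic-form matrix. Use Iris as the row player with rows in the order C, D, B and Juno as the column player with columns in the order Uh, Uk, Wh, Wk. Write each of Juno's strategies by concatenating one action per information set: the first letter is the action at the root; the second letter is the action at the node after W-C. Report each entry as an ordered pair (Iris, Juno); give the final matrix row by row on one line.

Row C: Uh→(2,2), Uk→(2,2), Wh→(2,4), Wk→(5,5)
Row D: Uh→(2,2), Uk→(2,2), Wh→(5,6), Wk→(5,6)
Row B: Uh→(2,2), Uk→(2,2), Wh→(5,3), Wk→(5,3)

C: (2,2) (2,2) (2,4) (5,5) | D: (2,2) (2,2) (5,6) (5,6) | B: (2,2) (2,2) (5,3) (5,3)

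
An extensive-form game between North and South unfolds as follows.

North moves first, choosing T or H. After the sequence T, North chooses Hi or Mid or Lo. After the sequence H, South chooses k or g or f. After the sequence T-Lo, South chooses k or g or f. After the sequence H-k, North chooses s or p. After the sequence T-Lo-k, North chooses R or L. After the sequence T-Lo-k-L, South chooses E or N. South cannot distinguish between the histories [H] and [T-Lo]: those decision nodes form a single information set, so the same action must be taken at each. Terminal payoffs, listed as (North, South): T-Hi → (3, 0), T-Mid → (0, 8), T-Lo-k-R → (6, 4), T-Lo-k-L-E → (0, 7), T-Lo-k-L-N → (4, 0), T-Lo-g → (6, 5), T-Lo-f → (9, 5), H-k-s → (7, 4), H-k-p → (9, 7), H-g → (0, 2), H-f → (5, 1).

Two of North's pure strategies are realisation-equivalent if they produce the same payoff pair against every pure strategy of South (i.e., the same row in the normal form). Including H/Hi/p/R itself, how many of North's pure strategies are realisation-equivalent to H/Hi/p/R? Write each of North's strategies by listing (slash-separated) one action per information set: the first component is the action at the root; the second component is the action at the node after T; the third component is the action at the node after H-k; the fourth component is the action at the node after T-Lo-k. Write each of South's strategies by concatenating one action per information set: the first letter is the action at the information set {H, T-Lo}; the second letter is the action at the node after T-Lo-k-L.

6

Row for H/Hi/p/R (columns kE, kN, gE, gN, fE, fN): (9,7) (9,7) (0,2) (0,2) (5,1) (5,1).
Under H/Hi/p/R, North's choice at the node after T and at the node after T-Lo-k can never be reached regardless of what South does, so varying those choices leaves every outcome unchanged.
Holding the reachable choices fixed and varying the unreachable ones freely already gives 3 × 2 = 6 equivalent strategies.
No other strategy reproduces this row, so those 6 are the full class: H/Hi/p/R, H/Hi/p/L, H/Mid/p/R, H/Mid/p/L, H/Lo/p/R, H/Lo/p/L.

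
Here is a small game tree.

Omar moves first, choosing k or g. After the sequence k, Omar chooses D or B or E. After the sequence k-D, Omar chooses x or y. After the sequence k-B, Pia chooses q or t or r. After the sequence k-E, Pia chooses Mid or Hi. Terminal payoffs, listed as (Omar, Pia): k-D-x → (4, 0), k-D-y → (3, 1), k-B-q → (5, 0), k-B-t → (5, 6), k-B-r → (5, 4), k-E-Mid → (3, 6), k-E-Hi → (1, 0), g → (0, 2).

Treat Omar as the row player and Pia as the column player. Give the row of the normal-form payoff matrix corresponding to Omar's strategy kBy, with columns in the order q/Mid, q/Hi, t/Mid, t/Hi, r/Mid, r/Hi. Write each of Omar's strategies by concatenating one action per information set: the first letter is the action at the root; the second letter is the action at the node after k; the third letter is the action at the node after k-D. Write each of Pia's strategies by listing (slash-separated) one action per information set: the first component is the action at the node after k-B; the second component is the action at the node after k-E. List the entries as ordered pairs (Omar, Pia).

(5,0) (5,0) (5,6) (5,6) (5,4) (5,4)

vs q/Mid: Omar plays k → Omar plays B at [k] → Pia plays q at [k-B] → (5, 0)
vs q/Hi: Omar plays k → Omar plays B at [k] → Pia plays q at [k-B] → (5, 0)
vs t/Mid: Omar plays k → Omar plays B at [k] → Pia plays t at [k-B] → (5, 6)
vs t/Hi: Omar plays k → Omar plays B at [k] → Pia plays t at [k-B] → (5, 6)
vs r/Mid: Omar plays k → Omar plays B at [k] → Pia plays r at [k-B] → (5, 4)
vs r/Hi: Omar plays k → Omar plays B at [k] → Pia plays r at [k-B] → (5, 4)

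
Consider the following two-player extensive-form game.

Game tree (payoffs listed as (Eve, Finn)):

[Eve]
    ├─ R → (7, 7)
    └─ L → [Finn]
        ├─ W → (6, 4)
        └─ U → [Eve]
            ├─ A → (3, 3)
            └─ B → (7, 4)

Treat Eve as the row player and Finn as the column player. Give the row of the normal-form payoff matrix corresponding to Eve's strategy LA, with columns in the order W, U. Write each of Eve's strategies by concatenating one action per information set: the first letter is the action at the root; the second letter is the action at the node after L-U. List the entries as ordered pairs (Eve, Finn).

(6,4) (3,3)

vs W: Eve plays L → Finn plays W at [L] → (6, 4)
vs U: Eve plays L → Finn plays U at [L] → Eve plays A at [L-U] → (3, 3)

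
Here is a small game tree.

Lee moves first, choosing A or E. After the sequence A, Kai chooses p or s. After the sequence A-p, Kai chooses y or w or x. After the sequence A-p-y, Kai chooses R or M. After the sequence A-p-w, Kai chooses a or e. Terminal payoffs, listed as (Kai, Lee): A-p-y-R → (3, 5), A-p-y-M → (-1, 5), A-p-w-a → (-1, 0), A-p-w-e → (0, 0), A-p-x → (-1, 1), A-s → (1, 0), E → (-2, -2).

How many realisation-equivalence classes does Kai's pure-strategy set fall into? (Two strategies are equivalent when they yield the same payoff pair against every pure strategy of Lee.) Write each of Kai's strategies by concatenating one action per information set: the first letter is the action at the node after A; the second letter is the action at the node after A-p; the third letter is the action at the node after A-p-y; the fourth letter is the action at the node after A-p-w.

Kai has 24 pure strategies: pyRa, pyRe, pyMa, pyMe, pwRa, pwRe, pwMa, pwMe, pxRa, pxRe, pxMa, pxMe, syRa, syRe, syMa, syMe, swRa, swRe, swMa, swMe, sxRa, sxRe, sxMa, sxMe. Columns: A, E.
{pyRa, pyRe} → row (3,5) (-2,-2)
{pyMa, pyMe} → row (-1,5) (-2,-2)
{pwRa, pwMa} → row (-1,0) (-2,-2)
{pwRe, pwMe} → row (0,0) (-2,-2)
{pxRa, pxRe, pxMa, pxMe} → row (-1,1) (-2,-2)
{syRa, syRe, syMa, syMe, swRa, swRe, swMa, swMe, sxRa, sxRe, sxMa, sxMe} → row (1,0) (-2,-2)
That's 6 distinct rows out of 24 strategies.

6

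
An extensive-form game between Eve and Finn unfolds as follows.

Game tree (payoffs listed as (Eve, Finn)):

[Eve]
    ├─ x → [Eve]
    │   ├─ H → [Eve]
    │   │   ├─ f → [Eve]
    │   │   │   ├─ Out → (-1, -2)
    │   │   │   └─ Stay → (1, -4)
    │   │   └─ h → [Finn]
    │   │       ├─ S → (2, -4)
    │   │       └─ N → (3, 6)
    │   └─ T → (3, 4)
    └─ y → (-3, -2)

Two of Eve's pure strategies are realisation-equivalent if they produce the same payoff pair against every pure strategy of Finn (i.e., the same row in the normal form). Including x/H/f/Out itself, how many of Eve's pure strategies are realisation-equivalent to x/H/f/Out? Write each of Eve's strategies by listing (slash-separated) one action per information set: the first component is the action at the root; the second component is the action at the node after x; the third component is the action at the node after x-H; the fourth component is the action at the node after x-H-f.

Row for x/H/f/Out (columns S, N): (-1,-2) (-1,-2).
Every one of Eve's information sets is on the play path for some reply by Finn when Eve follows x/H/f/Out.
Changing the action at any of them therefore changes at least one column, so only x/H/f/Out itself gives this row.

1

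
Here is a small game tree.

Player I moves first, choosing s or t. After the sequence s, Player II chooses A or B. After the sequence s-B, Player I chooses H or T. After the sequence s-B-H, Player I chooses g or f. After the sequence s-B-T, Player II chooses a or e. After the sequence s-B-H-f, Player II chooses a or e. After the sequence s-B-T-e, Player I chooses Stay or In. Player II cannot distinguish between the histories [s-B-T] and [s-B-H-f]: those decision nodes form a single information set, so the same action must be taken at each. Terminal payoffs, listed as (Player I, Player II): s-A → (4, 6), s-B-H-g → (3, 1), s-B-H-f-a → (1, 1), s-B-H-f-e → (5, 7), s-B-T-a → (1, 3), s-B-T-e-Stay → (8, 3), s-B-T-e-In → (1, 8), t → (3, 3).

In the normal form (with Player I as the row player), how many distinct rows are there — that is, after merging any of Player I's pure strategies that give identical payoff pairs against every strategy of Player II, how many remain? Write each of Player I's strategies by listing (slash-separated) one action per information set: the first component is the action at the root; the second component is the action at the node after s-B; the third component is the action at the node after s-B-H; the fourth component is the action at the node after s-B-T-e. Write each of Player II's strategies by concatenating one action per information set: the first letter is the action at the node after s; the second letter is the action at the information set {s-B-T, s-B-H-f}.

5

Player I has 16 pure strategies: s/H/g/Stay, s/H/g/In, s/H/f/Stay, s/H/f/In, s/T/g/Stay, s/T/g/In, s/T/f/Stay, s/T/f/In, t/H/g/Stay, t/H/g/In, t/H/f/Stay, t/H/f/In, t/T/g/Stay, t/T/g/In, t/T/f/Stay, t/T/f/In. Columns: Aa, Ae, Ba, Be.
{s/H/g/Stay, s/H/g/In} → row (4,6) (4,6) (3,1) (3,1)
{s/H/f/Stay, s/H/f/In} → row (4,6) (4,6) (1,1) (5,7)
{s/T/g/Stay, s/T/f/Stay} → row (4,6) (4,6) (1,3) (8,3)
{s/T/g/In, s/T/f/In} → row (4,6) (4,6) (1,3) (1,8)
{t/H/g/Stay, t/H/g/In, t/H/f/Stay, t/H/f/In, t/T/g/Stay, t/T/g/In, t/T/f/Stay, t/T/f/In} → row (3,3) (3,3) (3,3) (3,3)
That's 5 distinct rows out of 16 strategies.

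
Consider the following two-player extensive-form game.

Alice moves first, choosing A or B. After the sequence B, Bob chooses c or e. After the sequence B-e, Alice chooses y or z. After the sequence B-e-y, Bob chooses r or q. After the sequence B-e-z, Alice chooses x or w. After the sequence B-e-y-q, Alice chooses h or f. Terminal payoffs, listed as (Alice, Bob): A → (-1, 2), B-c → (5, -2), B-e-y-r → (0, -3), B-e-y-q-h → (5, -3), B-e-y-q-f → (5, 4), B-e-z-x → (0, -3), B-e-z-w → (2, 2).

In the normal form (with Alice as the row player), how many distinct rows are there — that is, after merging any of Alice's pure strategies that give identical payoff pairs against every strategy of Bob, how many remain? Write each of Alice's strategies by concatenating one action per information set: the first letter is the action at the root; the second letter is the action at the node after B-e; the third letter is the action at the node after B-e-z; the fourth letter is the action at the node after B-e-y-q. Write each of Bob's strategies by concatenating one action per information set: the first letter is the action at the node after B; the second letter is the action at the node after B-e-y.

Alice has 16 pure strategies: Ayxh, Ayxf, Aywh, Aywf, Azxh, Azxf, Azwh, Azwf, Byxh, Byxf, Bywh, Bywf, Bzxh, Bzxf, Bzwh, Bzwf. Columns: cr, cq, er, eq.
{Ayxh, Ayxf, Aywh, Aywf, Azxh, Azxf, Azwh, Azwf} → row (-1,2) (-1,2) (-1,2) (-1,2)
{Byxh, Bywh} → row (5,-2) (5,-2) (0,-3) (5,-3)
{Byxf, Bywf} → row (5,-2) (5,-2) (0,-3) (5,4)
{Bzxh, Bzxf} → row (5,-2) (5,-2) (0,-3) (0,-3)
{Bzwh, Bzwf} → row (5,-2) (5,-2) (2,2) (2,2)
That's 5 distinct rows out of 16 strategies.

5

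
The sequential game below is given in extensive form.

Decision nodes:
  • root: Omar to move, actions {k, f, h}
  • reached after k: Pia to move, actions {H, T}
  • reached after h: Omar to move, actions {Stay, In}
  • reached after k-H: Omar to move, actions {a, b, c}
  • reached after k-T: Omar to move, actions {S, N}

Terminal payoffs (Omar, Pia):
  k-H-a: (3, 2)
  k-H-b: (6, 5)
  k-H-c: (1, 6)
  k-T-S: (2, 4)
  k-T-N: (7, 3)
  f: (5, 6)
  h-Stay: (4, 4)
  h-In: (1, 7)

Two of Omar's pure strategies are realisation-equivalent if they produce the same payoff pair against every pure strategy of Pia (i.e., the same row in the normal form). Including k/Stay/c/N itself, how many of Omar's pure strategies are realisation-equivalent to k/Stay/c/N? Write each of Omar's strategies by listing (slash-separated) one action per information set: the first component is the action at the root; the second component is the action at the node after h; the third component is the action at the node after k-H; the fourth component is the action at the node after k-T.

Row for k/Stay/c/N (columns H, T): (1,6) (7,3).
Under k/Stay/c/N, Omar's choice at the node after h can never be reached regardless of what Pia does, so varying those choices leaves every outcome unchanged.
Holding the reachable choices fixed and varying the unreachable one freely already gives 2 equivalent strategies.
No other strategy reproduces this row, so those 2 are the full class: k/Stay/c/N, k/In/c/N.

2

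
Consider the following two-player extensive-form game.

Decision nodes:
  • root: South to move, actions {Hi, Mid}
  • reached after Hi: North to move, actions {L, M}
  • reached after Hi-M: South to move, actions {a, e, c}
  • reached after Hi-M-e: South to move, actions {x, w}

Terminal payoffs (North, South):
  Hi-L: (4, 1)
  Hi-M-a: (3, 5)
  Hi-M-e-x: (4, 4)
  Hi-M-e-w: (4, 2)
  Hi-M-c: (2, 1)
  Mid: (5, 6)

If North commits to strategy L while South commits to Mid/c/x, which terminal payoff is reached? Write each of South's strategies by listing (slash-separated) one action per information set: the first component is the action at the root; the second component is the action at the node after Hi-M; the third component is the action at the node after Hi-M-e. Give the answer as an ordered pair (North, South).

(5, 6)

Trace the play path from the root:
  South plays Mid
→ terminal payoff (5, 6).
(North's choice at the node after Hi is never reached on this path, so it doesn't affect the outcome.)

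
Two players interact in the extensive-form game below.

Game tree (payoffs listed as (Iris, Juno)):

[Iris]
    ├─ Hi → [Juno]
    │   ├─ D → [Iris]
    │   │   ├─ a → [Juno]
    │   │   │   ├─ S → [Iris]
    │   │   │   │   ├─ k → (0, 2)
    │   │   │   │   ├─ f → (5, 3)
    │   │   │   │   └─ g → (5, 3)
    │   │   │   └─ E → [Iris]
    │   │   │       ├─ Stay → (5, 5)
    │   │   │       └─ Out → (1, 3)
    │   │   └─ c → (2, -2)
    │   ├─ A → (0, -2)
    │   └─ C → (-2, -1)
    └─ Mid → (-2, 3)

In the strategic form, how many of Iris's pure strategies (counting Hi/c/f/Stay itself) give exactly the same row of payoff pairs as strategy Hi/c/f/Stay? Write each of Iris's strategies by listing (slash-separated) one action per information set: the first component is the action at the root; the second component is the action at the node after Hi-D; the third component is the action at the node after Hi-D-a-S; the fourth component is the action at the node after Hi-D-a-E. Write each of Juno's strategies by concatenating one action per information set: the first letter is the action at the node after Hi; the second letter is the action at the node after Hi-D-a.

Row for Hi/c/f/Stay (columns DS, DE, AS, AE, CS, CE): (2,-2) (2,-2) (0,-2) (0,-2) (-2,-1) (-2,-1).
Under Hi/c/f/Stay, Iris's choice at the node after Hi-D-a-S and at the node after Hi-D-a-E can never be reached regardless of what Juno does, so varying those choices leaves every outcome unchanged.
Holding the reachable choices fixed and varying the unreachable ones freely already gives 3 × 2 = 6 equivalent strategies.
No other strategy reproduces this row, so those 6 are the full class: Hi/c/k/Stay, Hi/c/k/Out, Hi/c/f/Stay, Hi/c/f/Out, Hi/c/g/Stay, Hi/c/g/Out.

6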